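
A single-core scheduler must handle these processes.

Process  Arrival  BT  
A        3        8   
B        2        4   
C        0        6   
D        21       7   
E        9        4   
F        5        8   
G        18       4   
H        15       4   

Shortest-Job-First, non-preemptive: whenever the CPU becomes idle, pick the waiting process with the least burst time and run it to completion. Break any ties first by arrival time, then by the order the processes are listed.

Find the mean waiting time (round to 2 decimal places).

9.00

Schedule: | C 0-6 | B 6-10 | E 10-14 | A 14-22 | H 22-26 | G 26-30 | D 30-37 | F 37-45 |
Completion: A=22  B=10  C=6  D=37  E=14  F=45  G=30  H=26
Turnaround (C−A): A=19  B=8  C=6  D=16  E=5  F=40  G=12  H=11
Waiting times: A=11, B=4, C=0, D=9, E=1, F=32, G=8, H=7
Average waiting = (11+4+0+9+1+32+8+7) / 8 = 72/8 = 9.00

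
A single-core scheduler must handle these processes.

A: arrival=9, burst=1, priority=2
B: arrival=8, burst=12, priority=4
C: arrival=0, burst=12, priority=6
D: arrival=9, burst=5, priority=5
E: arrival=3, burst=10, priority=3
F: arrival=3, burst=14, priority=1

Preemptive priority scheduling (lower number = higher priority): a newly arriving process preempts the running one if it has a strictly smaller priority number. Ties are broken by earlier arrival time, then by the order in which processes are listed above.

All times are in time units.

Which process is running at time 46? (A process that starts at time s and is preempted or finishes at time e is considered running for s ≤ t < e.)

C

Timeline: | C 0-3 | F 3-17 | A 17-18 | E 18-28 | B 28-40 | D 40-45 | C 45-54 |
Completion: A=18  B=40  C=54  D=45  E=28  F=17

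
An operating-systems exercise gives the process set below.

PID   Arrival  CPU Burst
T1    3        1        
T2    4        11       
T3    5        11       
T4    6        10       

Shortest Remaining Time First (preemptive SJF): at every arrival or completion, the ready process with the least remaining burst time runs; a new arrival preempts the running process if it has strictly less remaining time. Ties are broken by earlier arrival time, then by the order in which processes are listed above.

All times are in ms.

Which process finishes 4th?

Timeline: | idle 0-3 | T1 3-4 | T2 4-15 | T4 15-25 | T3 25-36 |
Completion: T1=4  T2=15  T3=36  T4=25
Finish order: T1 → T2 → T4 → T3

T3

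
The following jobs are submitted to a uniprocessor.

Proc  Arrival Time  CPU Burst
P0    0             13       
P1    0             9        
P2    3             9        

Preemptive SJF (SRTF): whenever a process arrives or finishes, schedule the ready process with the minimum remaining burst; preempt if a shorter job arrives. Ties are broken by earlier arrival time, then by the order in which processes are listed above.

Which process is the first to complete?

Schedule: | P1 0-9 | P2 9-18 | P0 18-31 |
Completion: P0=31  P1=9  P2=18
Turnaround (C−A): P0=31  P1=9  P2=15
Finish order: P1 → P2 → P0

P1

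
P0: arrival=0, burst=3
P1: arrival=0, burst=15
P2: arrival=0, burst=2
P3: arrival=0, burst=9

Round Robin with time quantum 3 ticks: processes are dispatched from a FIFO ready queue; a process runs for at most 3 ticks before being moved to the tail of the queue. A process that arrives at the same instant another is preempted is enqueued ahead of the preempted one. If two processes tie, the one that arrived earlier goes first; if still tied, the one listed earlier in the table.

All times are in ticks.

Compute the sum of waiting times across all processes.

Timeline: | P0 0-3 | P1 3-6 | P2 6-8 | P3 8-11 | P1 11-14 | P3 14-17 | P1 17-20 | P3 20-23 | P1 23-29 |
Completion: P0=3  P1=29  P2=8  P3=23
Turnaround (C−A): P0=3  P1=29  P2=8  P3=23
Waiting = turnaround − burst: P0=0, P1=14, P2=6, P3=14
Total waiting = 0 + 14 + 6 + 14 = 34

34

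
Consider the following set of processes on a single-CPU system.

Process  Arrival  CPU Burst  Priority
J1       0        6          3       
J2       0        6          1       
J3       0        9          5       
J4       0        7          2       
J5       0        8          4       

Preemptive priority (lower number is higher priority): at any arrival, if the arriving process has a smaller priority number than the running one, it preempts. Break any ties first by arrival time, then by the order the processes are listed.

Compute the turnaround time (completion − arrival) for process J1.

19

Gantt: | J2 0-6 | J4 6-13 | J1 13-19 | J5 19-27 | J3 27-36 |
Completion: J1=19  J2=6  J3=36  J4=13  J5=27
Turnaround (C−A): J1=19  J2=6  J3=36  J4=13  J5=27
Turnaround(J1) = completion − arrival = 19 − 0 = 19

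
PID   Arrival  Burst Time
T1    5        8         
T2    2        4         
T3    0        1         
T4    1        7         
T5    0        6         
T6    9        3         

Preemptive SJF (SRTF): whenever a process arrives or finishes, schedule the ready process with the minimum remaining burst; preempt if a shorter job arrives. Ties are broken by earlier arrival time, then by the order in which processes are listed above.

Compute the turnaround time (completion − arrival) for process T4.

Gantt: | T3 0-1 | T5 1-2 | T2 2-6 | T5 6-11 | T6 11-14 | T4 14-21 | T1 21-29 |
Completion: T1=29  T2=6  T3=1  T4=21  T5=11  T6=14
Turnaround (C−A): T1=24  T2=4  T3=1  T4=20  T5=11  T6=5
Turnaround(T4) = completion − arrival = 21 − 1 = 20

20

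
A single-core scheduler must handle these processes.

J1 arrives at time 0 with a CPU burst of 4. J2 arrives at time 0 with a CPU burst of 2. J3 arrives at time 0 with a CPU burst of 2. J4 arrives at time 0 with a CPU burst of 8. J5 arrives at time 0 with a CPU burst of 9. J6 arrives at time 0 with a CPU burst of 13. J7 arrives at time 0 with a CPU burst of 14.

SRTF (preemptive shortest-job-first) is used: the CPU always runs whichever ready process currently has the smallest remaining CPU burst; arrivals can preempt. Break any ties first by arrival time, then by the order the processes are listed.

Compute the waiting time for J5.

Timeline: | J2 0-2 | J3 2-4 | J1 4-8 | J4 8-16 | J5 16-25 | J6 25-38 | J7 38-52 |
Completion: J1=8  J2=2  J3=4  J4=16  J5=25  J6=38  J7=52
Waiting(J5) = turnaround − burst = 25 − 9 = 16

16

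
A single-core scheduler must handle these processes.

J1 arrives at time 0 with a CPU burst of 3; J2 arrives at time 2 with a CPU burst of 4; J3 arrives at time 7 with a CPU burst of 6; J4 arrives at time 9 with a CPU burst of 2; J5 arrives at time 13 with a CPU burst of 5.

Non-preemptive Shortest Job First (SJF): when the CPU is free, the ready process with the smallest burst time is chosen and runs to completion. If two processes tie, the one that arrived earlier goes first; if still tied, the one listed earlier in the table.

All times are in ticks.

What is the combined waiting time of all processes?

Timeline: | J1 0-3 | J2 3-7 | J3 7-13 | J4 13-15 | J5 15-20 |
Completion: J1=3  J2=7  J3=13  J4=15  J5=20
Waiting = turnaround − burst: J1=0, J2=1, J3=0, J4=4, J5=2
Total waiting = 0 + 1 + 0 + 4 + 2 = 7

7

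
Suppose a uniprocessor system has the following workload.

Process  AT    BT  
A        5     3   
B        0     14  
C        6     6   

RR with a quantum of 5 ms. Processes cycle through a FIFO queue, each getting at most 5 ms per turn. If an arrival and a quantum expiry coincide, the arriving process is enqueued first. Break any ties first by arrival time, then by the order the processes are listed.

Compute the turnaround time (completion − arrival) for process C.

17

Schedule: | B 0-5 | A 5-8 | B 8-13 | C 13-18 | B 18-22 | C 22-23 |
Completion: A=8  B=22  C=23
Turnaround (C−A): A=3  B=22  C=17
Turnaround(C) = completion − arrival = 23 − 6 = 17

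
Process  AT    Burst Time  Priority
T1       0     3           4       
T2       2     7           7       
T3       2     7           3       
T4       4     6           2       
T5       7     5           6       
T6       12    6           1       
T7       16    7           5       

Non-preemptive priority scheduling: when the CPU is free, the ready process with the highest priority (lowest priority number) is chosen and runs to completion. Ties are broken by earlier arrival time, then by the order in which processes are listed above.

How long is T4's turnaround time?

12

Gantt: | T1 0-3 | T3 3-10 | T4 10-16 | T6 16-22 | T7 22-29 | T5 29-34 | T2 34-41 |
Completion: T1=3  T2=41  T3=10  T4=16  T5=34  T6=22  T7=29
Turnaround (C−A): T1=3  T2=39  T3=8  T4=12  T5=27  T6=10  T7=13
Turnaround(T4) = completion − arrival = 16 − 4 = 12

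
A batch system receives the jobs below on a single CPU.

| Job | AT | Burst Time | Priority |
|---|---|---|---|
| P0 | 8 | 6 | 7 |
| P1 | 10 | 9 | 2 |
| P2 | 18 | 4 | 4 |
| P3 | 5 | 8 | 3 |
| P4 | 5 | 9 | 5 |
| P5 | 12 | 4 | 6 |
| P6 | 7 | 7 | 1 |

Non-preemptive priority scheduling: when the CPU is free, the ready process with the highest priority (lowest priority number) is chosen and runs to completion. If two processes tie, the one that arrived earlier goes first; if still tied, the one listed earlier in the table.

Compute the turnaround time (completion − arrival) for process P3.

Schedule: | idle 0-5 | P3 5-13 | P6 13-20 | P1 20-29 | P2 29-33 | P4 33-42 | P5 42-46 | P0 46-52 |
Completion: P0=52  P1=29  P2=33  P3=13  P4=42  P5=46  P6=20
Turnaround (C−A): P0=44  P1=19  P2=15  P3=8  P4=37  P5=34  P6=13
Turnaround(P3) = completion − arrival = 13 − 5 = 8

8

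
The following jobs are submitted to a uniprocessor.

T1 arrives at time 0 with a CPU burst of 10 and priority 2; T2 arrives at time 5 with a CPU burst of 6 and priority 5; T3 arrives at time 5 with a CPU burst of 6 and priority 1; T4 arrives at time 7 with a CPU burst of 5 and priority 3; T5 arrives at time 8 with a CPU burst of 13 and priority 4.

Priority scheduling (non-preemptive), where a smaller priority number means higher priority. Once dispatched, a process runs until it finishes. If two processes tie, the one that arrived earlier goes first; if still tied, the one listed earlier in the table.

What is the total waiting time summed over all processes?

Schedule: | T1 0-10 | T3 10-16 | T4 16-21 | T5 21-34 | T2 34-40 |
Completion: T1=10  T2=40  T3=16  T4=21  T5=34
Waiting = turnaround − burst: T1=0, T2=29, T3=5, T4=9, T5=13
Total waiting = 0 + 29 + 5 + 9 + 13 = 56

56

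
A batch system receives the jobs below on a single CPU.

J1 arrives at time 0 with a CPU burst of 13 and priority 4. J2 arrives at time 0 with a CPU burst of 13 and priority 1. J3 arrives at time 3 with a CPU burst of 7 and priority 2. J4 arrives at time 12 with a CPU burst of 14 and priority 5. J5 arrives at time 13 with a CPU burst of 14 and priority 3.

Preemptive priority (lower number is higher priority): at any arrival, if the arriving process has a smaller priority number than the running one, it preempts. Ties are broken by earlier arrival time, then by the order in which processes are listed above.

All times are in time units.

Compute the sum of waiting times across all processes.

Gantt: | J2 0-13 | J3 13-20 | J5 20-34 | J1 34-47 | J4 47-61 |
Completion: J1=47  J2=13  J3=20  J4=61  J5=34
Waiting = turnaround − burst: J1=34, J2=0, J3=10, J4=35, J5=7
Total waiting = 34 + 0 + 10 + 35 + 7 = 86

86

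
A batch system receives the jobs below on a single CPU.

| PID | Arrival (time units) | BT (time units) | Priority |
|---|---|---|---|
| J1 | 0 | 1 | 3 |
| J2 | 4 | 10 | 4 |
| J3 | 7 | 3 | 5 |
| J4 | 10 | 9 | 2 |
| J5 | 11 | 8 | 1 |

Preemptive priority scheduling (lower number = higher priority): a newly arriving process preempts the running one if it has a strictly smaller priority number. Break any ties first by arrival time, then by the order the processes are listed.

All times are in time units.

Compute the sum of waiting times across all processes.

Timeline: | J1 0-1 | idle 1-4 | J2 4-10 | J4 10-11 | J5 11-19 | J4 19-27 | J2 27-31 | J3 31-34 |
Completion: J1=1  J2=31  J3=34  J4=27  J5=19
Turnaround (C−A): J1=1  J2=27  J3=27  J4=17  J5=8
Waiting = turnaround − burst: J1=0, J2=17, J3=24, J4=8, J5=0
Total waiting = 0 + 17 + 24 + 8 + 0 = 49

49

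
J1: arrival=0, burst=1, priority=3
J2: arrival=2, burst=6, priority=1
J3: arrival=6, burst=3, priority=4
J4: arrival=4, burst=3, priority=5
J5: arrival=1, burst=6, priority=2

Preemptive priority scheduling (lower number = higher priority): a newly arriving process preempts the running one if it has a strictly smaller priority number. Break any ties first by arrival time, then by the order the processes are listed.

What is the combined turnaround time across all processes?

Schedule: | J1 0-1 | J5 1-2 | J2 2-8 | J5 8-13 | J3 13-16 | J4 16-19 |
Completion: J1=1  J2=8  J3=16  J4=19  J5=13
Turnaround (C−A): J1=1  J2=6  J3=10  J4=15  J5=12
Turnaround = completion − arrival: J1=1, J2=6, J3=10, J4=15, J5=12
Total turnaround = 1 + 6 + 10 + 15 + 12 = 44

44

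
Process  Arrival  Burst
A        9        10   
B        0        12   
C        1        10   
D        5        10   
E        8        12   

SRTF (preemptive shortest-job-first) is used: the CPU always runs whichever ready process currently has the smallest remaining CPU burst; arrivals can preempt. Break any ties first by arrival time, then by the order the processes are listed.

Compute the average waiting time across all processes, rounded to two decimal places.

Gantt: | B 0-1 | C 1-11 | D 11-21 | A 21-31 | B 31-42 | E 42-54 |
Completion: A=31  B=42  C=11  D=21  E=54
Turnaround (C−A): A=22  B=42  C=10  D=16  E=46
Waiting times: A=12, B=30, C=0, D=6, E=34
Average waiting = (12+30+0+6+34) / 5 = 82/5 = 16.40

16.40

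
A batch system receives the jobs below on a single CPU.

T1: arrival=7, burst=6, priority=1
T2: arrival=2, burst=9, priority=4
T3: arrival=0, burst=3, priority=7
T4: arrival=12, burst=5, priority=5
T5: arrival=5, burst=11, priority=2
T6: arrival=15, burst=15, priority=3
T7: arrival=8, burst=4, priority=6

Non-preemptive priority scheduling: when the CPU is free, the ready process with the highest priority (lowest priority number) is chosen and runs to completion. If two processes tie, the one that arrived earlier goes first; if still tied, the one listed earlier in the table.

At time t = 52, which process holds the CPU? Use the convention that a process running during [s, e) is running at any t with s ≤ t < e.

T7

Schedule: | T3 0-3 | T2 3-12 | T1 12-18 | T5 18-29 | T6 29-44 | T4 44-49 | T7 49-53 |
Completion: T1=18  T2=12  T3=3  T4=49  T5=29  T6=44  T7=53
Turnaround (C−A): T1=11  T2=10  T3=3  T4=37  T5=24  T6=29  T7=45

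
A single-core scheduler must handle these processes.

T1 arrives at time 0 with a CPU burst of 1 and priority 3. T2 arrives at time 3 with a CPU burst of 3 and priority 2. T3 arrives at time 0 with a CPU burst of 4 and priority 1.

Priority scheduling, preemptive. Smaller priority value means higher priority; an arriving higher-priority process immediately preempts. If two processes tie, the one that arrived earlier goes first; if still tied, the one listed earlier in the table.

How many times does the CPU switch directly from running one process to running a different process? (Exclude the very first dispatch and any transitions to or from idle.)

Timeline: | T3 0-4 | T2 4-7 | T1 7-8 |
Completion: T1=8  T2=7  T3=4
Turnaround (C−A): T1=8  T2=4  T3=4

2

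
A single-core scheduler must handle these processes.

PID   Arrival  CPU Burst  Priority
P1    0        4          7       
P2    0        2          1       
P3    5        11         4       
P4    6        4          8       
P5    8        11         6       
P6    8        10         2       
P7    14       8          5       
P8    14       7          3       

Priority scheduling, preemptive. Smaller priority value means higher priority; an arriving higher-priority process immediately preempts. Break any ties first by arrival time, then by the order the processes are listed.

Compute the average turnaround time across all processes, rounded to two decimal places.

Timeline: | P2 0-2 | P1 2-5 | P3 5-8 | P6 8-18 | P8 18-25 | P3 25-33 | P7 33-41 | P5 41-52 | P1 52-53 | P4 53-57 |
Completion: P1=53  P2=2  P3=33  P4=57  P5=52  P6=18  P7=41  P8=25
Turnaround (C−A): P1=53  P2=2  P3=28  P4=51  P5=44  P6=10  P7=27  P8=11
Turnaround times: P1=53, P2=2, P3=28, P4=51, P5=44, P6=10, P7=27, P8=11
Average turnaround = (53+2+28+51+44+10+27+11) / 8 = 226/8 = 28.25

28.25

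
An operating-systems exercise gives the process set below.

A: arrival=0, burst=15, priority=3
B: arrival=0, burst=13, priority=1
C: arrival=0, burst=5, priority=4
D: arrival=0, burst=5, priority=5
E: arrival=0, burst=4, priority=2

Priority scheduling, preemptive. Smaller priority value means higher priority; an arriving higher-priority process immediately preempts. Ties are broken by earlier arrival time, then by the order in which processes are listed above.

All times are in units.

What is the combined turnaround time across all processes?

Gantt: | B 0-13 | E 13-17 | A 17-32 | C 32-37 | D 37-42 |
Completion: A=32  B=13  C=37  D=42  E=17
Turnaround (C−A): A=32  B=13  C=37  D=42  E=17
Turnaround = completion − arrival: A=32, B=13, C=37, D=42, E=17
Total turnaround = 32 + 13 + 37 + 42 + 17 = 141

141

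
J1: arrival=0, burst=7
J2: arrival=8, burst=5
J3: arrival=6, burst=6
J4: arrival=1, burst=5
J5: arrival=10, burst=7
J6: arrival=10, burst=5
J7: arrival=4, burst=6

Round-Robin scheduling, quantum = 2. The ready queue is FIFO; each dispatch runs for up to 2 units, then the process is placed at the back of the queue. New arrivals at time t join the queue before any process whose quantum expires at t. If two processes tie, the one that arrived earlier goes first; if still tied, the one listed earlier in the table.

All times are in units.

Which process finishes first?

Timeline: | J1 0-2 | J4 2-4 | J1 4-6 | J7 6-8 | J4 8-10 | J3 10-12 | J1 12-14 | J2 14-16 | J7 16-18 | J5 18-20 | J6 20-22 | J4 22-23 | J3 23-25 | J1 25-26 | J2 26-28 | J7 28-30 | J5 30-32 | J6 32-34 | J3 34-36 | J2 36-37 | J5 37-39 | J6 39-40 | J5 40-41 |
Completion: J1=26  J2=37  J3=36  J4=23  J5=41  J6=40  J7=30
Turnaround (C−A): J1=26  J2=29  J3=30  J4=22  J5=31  J6=30  J7=26
Finish order: J4 → J1 → J7 → J3 → J2 → J6 → J5

J4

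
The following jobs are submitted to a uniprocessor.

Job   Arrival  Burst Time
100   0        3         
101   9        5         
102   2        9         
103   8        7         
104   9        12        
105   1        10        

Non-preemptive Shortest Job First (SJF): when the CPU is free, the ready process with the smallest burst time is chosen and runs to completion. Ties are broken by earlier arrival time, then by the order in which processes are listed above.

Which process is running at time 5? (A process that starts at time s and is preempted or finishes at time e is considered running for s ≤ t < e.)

102

Schedule: | 100 0-3 | 102 3-12 | 101 12-17 | 103 17-24 | 105 24-34 | 104 34-46 |
Completion: 100=3  101=17  102=12  103=24  104=46  105=34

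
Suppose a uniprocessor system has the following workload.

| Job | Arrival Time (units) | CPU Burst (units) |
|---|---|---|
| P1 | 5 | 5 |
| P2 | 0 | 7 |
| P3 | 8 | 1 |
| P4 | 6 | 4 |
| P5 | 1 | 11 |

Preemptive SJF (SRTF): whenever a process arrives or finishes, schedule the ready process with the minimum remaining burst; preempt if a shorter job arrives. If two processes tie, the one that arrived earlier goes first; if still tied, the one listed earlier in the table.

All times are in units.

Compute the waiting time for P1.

7

Schedule: | P2 0-7 | P4 7-8 | P3 8-9 | P4 9-12 | P1 12-17 | P5 17-28 |
Completion: P1=17  P2=7  P3=9  P4=12  P5=28
Turnaround (C−A): P1=12  P2=7  P3=1  P4=6  P5=27
Waiting(P1) = turnaround − burst = 12 − 5 = 7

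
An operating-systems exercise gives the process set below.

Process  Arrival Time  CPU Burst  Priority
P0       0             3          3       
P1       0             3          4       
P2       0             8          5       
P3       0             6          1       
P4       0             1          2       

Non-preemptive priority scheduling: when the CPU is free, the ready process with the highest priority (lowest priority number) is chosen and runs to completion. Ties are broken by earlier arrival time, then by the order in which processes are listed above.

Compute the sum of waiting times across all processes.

36

Schedule: | P3 0-6 | P4 6-7 | P0 7-10 | P1 10-13 | P2 13-21 |
Completion: P0=10  P1=13  P2=21  P3=6  P4=7
Waiting = turnaround − burst: P0=7, P1=10, P2=13, P3=0, P4=6
Total waiting = 7 + 10 + 13 + 0 + 6 = 36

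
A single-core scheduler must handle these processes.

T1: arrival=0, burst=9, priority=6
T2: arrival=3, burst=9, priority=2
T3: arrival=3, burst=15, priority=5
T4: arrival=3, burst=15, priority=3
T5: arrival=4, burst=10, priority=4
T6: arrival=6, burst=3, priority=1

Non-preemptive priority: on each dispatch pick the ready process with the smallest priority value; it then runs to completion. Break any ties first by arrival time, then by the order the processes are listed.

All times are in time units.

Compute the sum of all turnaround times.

166

Gantt: | T1 0-9 | T6 9-12 | T2 12-21 | T4 21-36 | T5 36-46 | T3 46-61 |
Completion: T1=9  T2=21  T3=61  T4=36  T5=46  T6=12
Turnaround (C−A): T1=9  T2=18  T3=58  T4=33  T5=42  T6=6
Turnaround = completion − arrival: T1=9, T2=18, T3=58, T4=33, T5=42, T6=6
Total turnaround = 9 + 18 + 58 + 33 + 42 + 6 = 166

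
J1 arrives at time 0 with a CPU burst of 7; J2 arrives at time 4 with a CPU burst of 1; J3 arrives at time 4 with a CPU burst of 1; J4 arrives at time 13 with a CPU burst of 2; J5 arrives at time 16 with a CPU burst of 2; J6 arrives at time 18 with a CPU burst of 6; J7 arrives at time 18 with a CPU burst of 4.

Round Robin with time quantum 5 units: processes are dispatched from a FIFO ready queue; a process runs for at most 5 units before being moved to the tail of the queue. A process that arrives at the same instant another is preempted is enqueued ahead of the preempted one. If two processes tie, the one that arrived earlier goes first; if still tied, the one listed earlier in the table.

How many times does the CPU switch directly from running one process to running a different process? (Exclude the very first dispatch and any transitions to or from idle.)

6

Schedule: | J1 0-5 | J2 5-6 | J3 6-7 | J1 7-9 | idle 9-13 | J4 13-15 | idle 15-16 | J5 16-18 | J6 18-23 | J7 23-27 | J6 27-28 |
Completion: J1=9  J2=6  J3=7  J4=15  J5=18  J6=28  J7=27
Turnaround (C−A): J1=9  J2=2  J3=3  J4=2  J5=2  J6=10  J7=9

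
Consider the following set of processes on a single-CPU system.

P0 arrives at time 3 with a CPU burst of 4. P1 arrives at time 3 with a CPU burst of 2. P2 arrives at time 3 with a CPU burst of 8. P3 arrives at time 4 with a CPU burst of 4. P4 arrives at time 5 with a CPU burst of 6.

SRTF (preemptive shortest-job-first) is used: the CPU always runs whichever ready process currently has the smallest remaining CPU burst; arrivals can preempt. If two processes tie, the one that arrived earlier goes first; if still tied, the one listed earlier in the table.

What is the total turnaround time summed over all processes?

55

Gantt: | idle 0-3 | P1 3-5 | P0 5-9 | P3 9-13 | P4 13-19 | P2 19-27 |
Completion: P0=9  P1=5  P2=27  P3=13  P4=19
Turnaround (C−A): P0=6  P1=2  P2=24  P3=9  P4=14
Turnaround = completion − arrival: P0=6, P1=2, P2=24, P3=9, P4=14
Total turnaround = 6 + 2 + 24 + 9 + 14 = 55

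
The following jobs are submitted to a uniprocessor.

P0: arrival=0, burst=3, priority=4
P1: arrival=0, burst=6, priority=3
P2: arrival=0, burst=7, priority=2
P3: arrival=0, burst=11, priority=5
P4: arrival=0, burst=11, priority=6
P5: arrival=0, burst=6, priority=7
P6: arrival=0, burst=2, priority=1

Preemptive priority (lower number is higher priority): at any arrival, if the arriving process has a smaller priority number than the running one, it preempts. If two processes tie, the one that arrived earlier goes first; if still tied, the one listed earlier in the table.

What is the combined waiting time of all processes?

Gantt: | P6 0-2 | P2 2-9 | P1 9-15 | P0 15-18 | P3 18-29 | P4 29-40 | P5 40-46 |
Completion: P0=18  P1=15  P2=9  P3=29  P4=40  P5=46  P6=2
Waiting = turnaround − burst: P0=15, P1=9, P2=2, P3=18, P4=29, P5=40, P6=0
Total waiting = 15 + 9 + 2 + 18 + 29 + 40 + 0 = 113

113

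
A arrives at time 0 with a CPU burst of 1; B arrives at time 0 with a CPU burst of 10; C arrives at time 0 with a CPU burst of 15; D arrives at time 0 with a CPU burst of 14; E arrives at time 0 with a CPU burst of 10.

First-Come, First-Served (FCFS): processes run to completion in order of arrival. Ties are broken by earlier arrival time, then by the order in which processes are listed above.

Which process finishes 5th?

Schedule: | A 0-1 | B 1-11 | C 11-26 | D 26-40 | E 40-50 |
Completion: A=1  B=11  C=26  D=40  E=50
Finish order: A → B → C → D → E

E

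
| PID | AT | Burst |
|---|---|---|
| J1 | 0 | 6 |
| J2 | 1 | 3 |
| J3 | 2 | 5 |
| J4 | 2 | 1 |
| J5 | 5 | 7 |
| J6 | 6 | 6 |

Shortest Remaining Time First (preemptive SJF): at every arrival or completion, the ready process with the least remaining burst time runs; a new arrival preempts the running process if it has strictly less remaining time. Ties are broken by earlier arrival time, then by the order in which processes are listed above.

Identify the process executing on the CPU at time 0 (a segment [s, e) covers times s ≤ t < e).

J1

Gantt: | J1 0-1 | J2 1-2 | J4 2-3 | J2 3-5 | J1 5-10 | J3 10-15 | J6 15-21 | J5 21-28 |
Completion: J1=10  J2=5  J3=15  J4=3  J5=28  J6=21
Turnaround (C−A): J1=10  J2=4  J3=13  J4=1  J5=23  J6=15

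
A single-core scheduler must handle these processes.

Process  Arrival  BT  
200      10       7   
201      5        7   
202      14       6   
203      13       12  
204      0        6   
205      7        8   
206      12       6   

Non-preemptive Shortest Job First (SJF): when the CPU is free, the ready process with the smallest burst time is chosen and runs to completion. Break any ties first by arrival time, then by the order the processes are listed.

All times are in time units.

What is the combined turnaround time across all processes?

Schedule: | 204 0-6 | 201 6-13 | 206 13-19 | 202 19-25 | 200 25-32 | 205 32-40 | 203 40-52 |
Completion: 200=32  201=13  202=25  203=52  204=6  205=40  206=19
Turnaround = completion − arrival: 200=22, 201=8, 202=11, 203=39, 204=6, 205=33, 206=7
Total turnaround = 22 + 8 + 11 + 39 + 6 + 33 + 7 = 126

126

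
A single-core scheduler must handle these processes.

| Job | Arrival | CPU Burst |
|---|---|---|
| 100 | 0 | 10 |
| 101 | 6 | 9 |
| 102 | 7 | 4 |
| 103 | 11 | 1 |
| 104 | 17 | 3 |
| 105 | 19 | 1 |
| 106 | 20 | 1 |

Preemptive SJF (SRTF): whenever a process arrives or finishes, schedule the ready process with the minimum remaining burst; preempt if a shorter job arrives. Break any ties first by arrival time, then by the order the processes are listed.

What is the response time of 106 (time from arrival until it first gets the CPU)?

1

Schedule: | 100 0-10 | 102 10-11 | 103 11-12 | 102 12-15 | 101 15-17 | 104 17-20 | 105 20-21 | 106 21-22 | 101 22-29 |
Completion: 100=10  101=29  102=15  103=12  104=20  105=21  106=22
Response(106) = first start − arrival = 21 − 20 = 1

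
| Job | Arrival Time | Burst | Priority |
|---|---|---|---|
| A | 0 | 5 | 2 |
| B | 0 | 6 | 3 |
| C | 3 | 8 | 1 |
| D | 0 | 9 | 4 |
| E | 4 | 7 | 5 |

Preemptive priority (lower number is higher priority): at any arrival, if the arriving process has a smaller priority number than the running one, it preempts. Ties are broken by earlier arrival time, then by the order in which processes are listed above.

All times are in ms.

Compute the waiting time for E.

Schedule: | A 0-3 | C 3-11 | A 11-13 | B 13-19 | D 19-28 | E 28-35 |
Completion: A=13  B=19  C=11  D=28  E=35
Turnaround (C−A): A=13  B=19  C=8  D=28  E=31
Waiting(E) = turnaround − burst = 31 − 7 = 24

24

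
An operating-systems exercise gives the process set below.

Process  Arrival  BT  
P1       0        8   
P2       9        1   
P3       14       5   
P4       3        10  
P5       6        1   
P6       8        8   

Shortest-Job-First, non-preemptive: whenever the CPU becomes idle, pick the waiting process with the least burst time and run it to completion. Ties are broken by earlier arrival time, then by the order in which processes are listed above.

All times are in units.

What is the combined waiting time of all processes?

28

Gantt: | P1 0-8 | P5 8-9 | P2 9-10 | P6 10-18 | P3 18-23 | P4 23-33 |
Completion: P1=8  P2=10  P3=23  P4=33  P5=9  P6=18
Waiting = turnaround − burst: P1=0, P2=0, P3=4, P4=20, P5=2, P6=2
Total waiting = 0 + 0 + 4 + 20 + 2 + 2 = 28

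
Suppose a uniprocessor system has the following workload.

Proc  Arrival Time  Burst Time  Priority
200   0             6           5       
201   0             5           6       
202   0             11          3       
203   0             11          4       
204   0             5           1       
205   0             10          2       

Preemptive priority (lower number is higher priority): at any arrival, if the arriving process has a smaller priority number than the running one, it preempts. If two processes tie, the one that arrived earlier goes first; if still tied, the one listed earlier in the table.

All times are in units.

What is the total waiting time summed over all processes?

Gantt: | 204 0-5 | 205 5-15 | 202 15-26 | 203 26-37 | 200 37-43 | 201 43-48 |
Completion: 200=43  201=48  202=26  203=37  204=5  205=15
Turnaround (C−A): 200=43  201=48  202=26  203=37  204=5  205=15
Waiting = turnaround − burst: 200=37, 201=43, 202=15, 203=26, 204=0, 205=5
Total waiting = 37 + 43 + 15 + 26 + 0 + 5 = 126

126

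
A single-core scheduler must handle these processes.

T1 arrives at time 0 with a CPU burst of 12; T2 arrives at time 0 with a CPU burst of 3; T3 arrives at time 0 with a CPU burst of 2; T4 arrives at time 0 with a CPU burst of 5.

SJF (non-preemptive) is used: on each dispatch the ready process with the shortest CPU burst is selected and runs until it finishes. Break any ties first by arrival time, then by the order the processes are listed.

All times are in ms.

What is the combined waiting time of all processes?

17

Timeline: | T3 0-2 | T2 2-5 | T4 5-10 | T1 10-22 |
Completion: T1=22  T2=5  T3=2  T4=10
Waiting = turnaround − burst: T1=10, T2=2, T3=0, T4=5
Total waiting = 10 + 2 + 0 + 5 = 17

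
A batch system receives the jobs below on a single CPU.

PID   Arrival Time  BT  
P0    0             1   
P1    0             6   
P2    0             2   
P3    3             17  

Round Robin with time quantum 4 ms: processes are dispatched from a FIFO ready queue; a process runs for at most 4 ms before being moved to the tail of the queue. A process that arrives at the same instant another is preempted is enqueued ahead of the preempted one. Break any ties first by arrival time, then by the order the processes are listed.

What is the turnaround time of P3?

Timeline: | P0 0-1 | P1 1-5 | P2 5-7 | P3 7-11 | P1 11-13 | P3 13-26 |
Completion: P0=1  P1=13  P2=7  P3=26
Turnaround(P3) = completion − arrival = 26 − 3 = 23

23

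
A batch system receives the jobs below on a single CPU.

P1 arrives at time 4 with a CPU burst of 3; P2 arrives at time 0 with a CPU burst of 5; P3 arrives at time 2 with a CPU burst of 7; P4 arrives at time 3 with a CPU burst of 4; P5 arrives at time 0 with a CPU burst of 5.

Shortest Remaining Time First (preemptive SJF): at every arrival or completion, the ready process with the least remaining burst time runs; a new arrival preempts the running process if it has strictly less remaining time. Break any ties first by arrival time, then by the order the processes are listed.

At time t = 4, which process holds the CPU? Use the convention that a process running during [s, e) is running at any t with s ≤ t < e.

P2

Timeline: | P2 0-5 | P1 5-8 | P4 8-12 | P5 12-17 | P3 17-24 |
Completion: P1=8  P2=5  P3=24  P4=12  P5=17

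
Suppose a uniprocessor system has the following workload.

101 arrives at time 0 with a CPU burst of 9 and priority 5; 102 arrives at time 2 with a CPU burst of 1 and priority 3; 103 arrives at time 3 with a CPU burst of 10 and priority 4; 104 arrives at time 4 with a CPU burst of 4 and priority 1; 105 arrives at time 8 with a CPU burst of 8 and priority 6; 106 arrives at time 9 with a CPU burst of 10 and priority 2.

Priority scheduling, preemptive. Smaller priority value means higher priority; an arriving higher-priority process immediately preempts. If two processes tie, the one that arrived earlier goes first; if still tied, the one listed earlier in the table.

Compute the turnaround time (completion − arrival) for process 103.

Gantt: | 101 0-2 | 102 2-3 | 103 3-4 | 104 4-8 | 103 8-9 | 106 9-19 | 103 19-27 | 101 27-34 | 105 34-42 |
Completion: 101=34  102=3  103=27  104=8  105=42  106=19
Turnaround (C−A): 101=34  102=1  103=24  104=4  105=34  106=10
Turnaround(103) = completion − arrival = 27 − 3 = 24

24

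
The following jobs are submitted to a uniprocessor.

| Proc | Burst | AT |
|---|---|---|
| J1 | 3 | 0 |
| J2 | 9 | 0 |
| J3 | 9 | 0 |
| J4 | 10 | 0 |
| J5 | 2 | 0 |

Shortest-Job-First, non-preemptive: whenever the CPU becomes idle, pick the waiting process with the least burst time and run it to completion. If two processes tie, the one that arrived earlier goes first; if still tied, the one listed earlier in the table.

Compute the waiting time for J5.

0

Gantt: | J5 0-2 | J1 2-5 | J2 5-14 | J3 14-23 | J4 23-33 |
Completion: J1=5  J2=14  J3=23  J4=33  J5=2
Waiting(J5) = turnaround − burst = 2 − 2 = 0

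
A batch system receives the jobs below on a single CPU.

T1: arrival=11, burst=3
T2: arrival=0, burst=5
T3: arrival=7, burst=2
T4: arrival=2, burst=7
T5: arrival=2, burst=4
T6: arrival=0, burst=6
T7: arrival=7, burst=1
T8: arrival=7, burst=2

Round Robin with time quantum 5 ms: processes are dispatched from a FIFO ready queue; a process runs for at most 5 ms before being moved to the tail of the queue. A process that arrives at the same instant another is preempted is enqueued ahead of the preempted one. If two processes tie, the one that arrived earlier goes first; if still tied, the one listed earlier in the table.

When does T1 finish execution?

28

Schedule: | T2 0-5 | T6 5-10 | T4 10-15 | T5 15-19 | T3 19-21 | T7 21-22 | T8 22-24 | T6 24-25 | T1 25-28 | T4 28-30 |
Completion: T1=28  T2=5  T3=21  T4=30  T5=19  T6=25  T7=22  T8=24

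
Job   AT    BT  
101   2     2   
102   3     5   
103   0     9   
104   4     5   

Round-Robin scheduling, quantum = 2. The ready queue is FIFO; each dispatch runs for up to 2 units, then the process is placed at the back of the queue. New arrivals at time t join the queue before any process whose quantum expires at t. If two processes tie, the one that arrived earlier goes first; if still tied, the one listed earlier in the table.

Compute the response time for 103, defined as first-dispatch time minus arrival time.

Schedule: | 103 0-2 | 101 2-4 | 103 4-6 | 102 6-8 | 104 8-10 | 103 10-12 | 102 12-14 | 104 14-16 | 103 16-18 | 102 18-19 | 104 19-20 | 103 20-21 |
Completion: 101=4  102=19  103=21  104=20
Response(103) = first start − arrival = 0 − 0 = 0

0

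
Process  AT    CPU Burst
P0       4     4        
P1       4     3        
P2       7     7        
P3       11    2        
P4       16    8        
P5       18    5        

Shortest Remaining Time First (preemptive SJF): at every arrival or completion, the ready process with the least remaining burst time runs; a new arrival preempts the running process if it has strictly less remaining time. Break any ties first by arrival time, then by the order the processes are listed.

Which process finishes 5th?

Gantt: | idle 0-4 | P1 4-7 | P0 7-11 | P3 11-13 | P2 13-20 | P5 20-25 | P4 25-33 |
Completion: P0=11  P1=7  P2=20  P3=13  P4=33  P5=25
Finish order: P1 → P0 → P3 → P2 → P5 → P4

P5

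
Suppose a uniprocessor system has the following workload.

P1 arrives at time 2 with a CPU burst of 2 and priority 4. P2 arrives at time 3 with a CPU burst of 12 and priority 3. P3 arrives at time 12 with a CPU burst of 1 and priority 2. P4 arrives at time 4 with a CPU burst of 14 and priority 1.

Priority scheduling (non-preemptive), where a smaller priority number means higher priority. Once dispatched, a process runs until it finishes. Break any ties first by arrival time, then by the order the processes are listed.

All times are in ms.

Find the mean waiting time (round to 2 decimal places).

Timeline: | idle 0-2 | P1 2-4 | P4 4-18 | P3 18-19 | P2 19-31 |
Completion: P1=4  P2=31  P3=19  P4=18
Turnaround (C−A): P1=2  P2=28  P3=7  P4=14
Waiting times: P1=0, P2=16, P3=6, P4=0
Average waiting = (0+16+6+0) / 4 = 22/4 = 5.50

5.50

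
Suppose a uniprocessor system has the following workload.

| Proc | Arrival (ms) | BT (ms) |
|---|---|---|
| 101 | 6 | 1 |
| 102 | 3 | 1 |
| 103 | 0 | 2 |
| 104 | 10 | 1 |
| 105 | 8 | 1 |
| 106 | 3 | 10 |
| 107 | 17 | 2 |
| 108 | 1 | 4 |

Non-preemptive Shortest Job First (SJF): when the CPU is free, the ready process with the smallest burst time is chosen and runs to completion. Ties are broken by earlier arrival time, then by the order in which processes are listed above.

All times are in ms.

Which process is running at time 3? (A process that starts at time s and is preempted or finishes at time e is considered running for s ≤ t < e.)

108

Timeline: | 103 0-2 | 108 2-6 | 102 6-7 | 101 7-8 | 105 8-9 | 106 9-19 | 104 19-20 | 107 20-22 |
Completion: 101=8  102=7  103=2  104=20  105=9  106=19  107=22  108=6
Turnaround (C−A): 101=2  102=4  103=2  104=10  105=1  106=16  107=5  108=5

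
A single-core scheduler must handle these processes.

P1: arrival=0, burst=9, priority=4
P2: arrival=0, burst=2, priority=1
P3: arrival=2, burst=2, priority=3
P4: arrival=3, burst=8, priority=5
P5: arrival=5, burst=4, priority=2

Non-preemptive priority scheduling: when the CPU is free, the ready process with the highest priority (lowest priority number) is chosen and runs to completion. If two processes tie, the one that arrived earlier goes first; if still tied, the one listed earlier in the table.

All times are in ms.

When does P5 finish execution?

17

Schedule: | P2 0-2 | P3 2-4 | P1 4-13 | P5 13-17 | P4 17-25 |
Completion: P1=13  P2=2  P3=4  P4=25  P5=17
Turnaround (C−A): P1=13  P2=2  P3=2  P4=22  P5=12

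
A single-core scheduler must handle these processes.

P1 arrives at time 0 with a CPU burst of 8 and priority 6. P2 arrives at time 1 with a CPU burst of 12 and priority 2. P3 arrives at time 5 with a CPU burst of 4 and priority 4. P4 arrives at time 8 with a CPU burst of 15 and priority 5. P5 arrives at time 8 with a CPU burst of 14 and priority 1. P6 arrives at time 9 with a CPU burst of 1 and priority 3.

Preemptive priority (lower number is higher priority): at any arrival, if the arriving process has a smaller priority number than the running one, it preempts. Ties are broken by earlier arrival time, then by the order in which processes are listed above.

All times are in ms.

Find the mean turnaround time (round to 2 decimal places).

29.83

Timeline: | P1 0-1 | P2 1-8 | P5 8-22 | P2 22-27 | P6 27-28 | P3 28-32 | P4 32-47 | P1 47-54 |
Completion: P1=54  P2=27  P3=32  P4=47  P5=22  P6=28
Turnaround (C−A): P1=54  P2=26  P3=27  P4=39  P5=14  P6=19
Turnaround times: P1=54, P2=26, P3=27, P4=39, P5=14, P6=19
Average turnaround = (54+26+27+39+14+19) / 6 = 179/6 = 29.83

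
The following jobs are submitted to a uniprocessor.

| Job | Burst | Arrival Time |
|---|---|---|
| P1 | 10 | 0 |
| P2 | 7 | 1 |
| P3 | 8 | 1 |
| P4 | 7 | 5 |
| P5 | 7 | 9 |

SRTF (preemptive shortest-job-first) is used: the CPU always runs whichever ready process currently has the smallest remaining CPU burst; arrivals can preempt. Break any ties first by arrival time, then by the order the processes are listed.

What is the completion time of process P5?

22

Timeline: | P1 0-1 | P2 1-8 | P4 8-15 | P5 15-22 | P3 22-30 | P1 30-39 |
Completion: P1=39  P2=8  P3=30  P4=15  P5=22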